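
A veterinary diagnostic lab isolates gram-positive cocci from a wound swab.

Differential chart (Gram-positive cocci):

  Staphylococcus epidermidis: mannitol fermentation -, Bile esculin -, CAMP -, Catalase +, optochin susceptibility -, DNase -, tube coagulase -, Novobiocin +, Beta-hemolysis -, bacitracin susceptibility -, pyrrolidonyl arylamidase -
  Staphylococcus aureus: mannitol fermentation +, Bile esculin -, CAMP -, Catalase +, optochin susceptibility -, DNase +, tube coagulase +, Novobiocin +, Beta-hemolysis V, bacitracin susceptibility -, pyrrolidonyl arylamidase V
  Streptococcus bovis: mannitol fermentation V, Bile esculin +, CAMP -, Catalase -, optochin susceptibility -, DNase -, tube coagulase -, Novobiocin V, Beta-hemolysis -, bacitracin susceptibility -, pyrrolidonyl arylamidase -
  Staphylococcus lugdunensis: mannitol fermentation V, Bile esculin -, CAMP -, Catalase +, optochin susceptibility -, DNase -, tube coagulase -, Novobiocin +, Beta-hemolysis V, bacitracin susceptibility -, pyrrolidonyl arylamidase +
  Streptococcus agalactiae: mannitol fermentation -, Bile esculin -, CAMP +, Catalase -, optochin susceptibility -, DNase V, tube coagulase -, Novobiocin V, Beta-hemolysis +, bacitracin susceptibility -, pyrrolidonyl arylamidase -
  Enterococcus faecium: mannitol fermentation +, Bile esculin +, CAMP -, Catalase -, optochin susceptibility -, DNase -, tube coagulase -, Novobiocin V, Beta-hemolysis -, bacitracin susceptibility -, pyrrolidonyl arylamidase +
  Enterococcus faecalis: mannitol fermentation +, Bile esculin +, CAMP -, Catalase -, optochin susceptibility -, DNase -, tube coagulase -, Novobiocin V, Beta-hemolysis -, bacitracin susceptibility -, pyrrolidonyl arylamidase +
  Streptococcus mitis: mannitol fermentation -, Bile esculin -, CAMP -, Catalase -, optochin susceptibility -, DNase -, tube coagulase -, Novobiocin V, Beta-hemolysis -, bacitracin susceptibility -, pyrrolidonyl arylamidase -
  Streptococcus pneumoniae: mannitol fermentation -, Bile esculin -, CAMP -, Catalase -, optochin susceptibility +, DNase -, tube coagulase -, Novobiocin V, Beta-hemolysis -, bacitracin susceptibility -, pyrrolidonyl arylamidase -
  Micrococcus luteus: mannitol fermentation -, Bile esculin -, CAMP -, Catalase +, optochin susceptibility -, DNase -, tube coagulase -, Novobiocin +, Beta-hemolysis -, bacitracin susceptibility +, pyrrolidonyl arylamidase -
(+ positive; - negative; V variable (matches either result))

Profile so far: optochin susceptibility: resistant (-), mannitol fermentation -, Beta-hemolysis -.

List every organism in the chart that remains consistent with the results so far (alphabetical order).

Micrococcus luteus, Staphylococcus epidermidis, Staphylococcus lugdunensis, Streptococcus bovis, Streptococcus mitis

optochin susceptibility -: excludes Streptococcus pneumoniae — 9 left.
Beta-hemolysis -: excludes Streptococcus agalactiae — 8 left.
mannitol fermentation -: excludes Staphylococcus aureus, Enterococcus faecium, Enterococcus faecalis — 5 left.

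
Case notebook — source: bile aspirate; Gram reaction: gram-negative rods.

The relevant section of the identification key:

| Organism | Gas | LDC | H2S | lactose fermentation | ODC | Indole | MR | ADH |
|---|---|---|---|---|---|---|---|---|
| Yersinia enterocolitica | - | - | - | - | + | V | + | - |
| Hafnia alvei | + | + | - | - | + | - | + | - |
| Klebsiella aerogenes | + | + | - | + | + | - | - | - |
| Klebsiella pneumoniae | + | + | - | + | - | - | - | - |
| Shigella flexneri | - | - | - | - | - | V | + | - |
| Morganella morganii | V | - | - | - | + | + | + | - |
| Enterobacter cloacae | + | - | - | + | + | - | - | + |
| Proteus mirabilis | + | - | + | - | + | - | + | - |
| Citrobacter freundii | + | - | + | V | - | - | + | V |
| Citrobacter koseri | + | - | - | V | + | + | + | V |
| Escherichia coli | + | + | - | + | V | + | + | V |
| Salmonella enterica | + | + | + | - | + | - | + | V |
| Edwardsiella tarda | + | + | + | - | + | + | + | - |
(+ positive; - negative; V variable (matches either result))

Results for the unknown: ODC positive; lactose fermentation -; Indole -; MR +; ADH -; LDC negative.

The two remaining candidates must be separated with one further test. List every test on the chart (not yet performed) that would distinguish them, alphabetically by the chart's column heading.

ADH -: excludes Enterobacter cloacae — 12 left.
lactose fermentation -: excludes Klebsiella aerogenes, Klebsiella pneumoniae, Escherichia coli — 9 left.
MR +: all 9 remaining candidates are consistent.
LDC -: excludes Hafnia alvei, Salmonella enterica, Edwardsiella tarda — 6 left.
ODC +: excludes Shigella flexneri, Citrobacter freundii — 4 left.
Indole -: excludes Morganella morganii, Citrobacter koseri — 2 left.
Two candidates remain: Proteus mirabilis and Yersinia enterocolitica.
  Gas: Proteus mirabilis +, Yersinia enterocolitica - — discriminates.
  H2S: Proteus mirabilis +, Yersinia enterocolitica - — discriminates.

Gas, H2S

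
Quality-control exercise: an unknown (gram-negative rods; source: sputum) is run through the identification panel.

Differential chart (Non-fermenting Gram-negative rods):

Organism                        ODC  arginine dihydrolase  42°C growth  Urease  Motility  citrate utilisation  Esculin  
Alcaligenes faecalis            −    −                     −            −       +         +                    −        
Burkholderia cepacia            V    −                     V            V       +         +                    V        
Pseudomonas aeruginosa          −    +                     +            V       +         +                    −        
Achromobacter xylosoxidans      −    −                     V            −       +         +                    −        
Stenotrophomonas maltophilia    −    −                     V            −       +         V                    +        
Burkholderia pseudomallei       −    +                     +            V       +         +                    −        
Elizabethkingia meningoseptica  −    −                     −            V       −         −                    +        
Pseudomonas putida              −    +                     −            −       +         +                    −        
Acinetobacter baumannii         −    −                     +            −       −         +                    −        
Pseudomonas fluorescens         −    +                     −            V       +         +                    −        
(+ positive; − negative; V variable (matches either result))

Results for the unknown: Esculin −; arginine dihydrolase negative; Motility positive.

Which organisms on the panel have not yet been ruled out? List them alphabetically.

Achromobacter xylosoxidans, Alcaligenes faecalis, Burkholderia cepacia

Esculin −: excludes Stenotrophomonas maltophilia, Elizabethkingia meningoseptica — 8 left.
arginine dihydrolase −: excludes Pseudomonas aeruginosa, Burkholderia pseudomallei, Pseudomonas putida, Pseudomonas fluorescens — 4 left.
Motility +: excludes Acinetobacter baumannii — 3 left.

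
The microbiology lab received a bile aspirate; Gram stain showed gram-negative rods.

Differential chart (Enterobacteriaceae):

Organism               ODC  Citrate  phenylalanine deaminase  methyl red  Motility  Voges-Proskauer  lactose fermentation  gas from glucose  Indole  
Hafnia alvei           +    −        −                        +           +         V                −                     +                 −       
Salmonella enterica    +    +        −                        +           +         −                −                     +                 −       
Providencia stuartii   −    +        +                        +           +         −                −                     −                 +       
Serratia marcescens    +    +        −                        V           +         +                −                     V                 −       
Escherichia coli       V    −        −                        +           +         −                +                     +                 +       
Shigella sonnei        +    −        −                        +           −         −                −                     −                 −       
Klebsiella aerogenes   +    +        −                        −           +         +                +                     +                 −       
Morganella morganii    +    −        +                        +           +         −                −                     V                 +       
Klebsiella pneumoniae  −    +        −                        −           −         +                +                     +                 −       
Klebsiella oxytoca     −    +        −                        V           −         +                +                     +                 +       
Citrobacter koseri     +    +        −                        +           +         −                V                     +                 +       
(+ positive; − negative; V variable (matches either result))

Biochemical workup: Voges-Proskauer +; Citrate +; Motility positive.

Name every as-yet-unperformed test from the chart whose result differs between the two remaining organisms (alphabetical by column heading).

Voges-Proskauer +: excludes 6 organisms — 5 left.
Motility +: excludes Klebsiella pneumoniae, Klebsiella oxytoca — 3 left.
Citrate +: excludes Hafnia alvei — 2 left.
Two candidates remain: Klebsiella aerogenes and Serratia marcescens.
  ODC: + vs + — same for both, does not separate.
  phenylalanine deaminase: − vs − — same for both, does not separate.
  methyl red: − vs V — variable for at least one, does not separate.
  lactose fermentation: Klebsiella aerogenes +, Serratia marcescens − — discriminates.
  gas from glucose: + vs V — variable for at least one, does not separate.
  Indole: − vs − — same for both, does not separate.

lactose fermentation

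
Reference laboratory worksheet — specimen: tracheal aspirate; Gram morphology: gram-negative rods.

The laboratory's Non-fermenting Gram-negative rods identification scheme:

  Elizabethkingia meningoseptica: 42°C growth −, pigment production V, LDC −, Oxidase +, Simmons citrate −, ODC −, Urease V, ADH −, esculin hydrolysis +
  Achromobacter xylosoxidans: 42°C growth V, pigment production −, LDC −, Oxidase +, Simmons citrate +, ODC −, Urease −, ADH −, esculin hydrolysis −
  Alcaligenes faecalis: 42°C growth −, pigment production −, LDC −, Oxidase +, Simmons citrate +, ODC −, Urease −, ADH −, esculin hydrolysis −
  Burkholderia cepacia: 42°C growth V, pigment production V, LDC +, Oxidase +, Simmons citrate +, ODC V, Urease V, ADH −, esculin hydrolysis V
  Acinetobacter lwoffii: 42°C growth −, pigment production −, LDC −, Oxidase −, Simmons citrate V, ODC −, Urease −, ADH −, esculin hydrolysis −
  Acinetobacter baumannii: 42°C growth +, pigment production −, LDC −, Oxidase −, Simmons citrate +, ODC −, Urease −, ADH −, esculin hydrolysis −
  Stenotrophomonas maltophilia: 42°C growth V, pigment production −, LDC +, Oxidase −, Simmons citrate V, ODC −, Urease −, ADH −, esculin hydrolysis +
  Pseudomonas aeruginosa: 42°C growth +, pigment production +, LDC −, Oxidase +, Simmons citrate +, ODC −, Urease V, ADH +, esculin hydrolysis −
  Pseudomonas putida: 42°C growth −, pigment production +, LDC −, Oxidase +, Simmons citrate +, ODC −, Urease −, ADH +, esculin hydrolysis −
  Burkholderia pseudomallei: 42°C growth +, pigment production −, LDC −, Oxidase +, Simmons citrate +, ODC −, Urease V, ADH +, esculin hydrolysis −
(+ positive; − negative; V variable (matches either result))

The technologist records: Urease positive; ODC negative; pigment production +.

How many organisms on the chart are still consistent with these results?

3

pigment production +: excludes 6 organisms — 4 left.
Urease +: excludes Pseudomonas putida — 3 left.
ODC −: all 3 remaining candidates are consistent.
Still consistent: Burkholderia cepacia, Elizabethkingia meningoseptica, Pseudomonas aeruginosa.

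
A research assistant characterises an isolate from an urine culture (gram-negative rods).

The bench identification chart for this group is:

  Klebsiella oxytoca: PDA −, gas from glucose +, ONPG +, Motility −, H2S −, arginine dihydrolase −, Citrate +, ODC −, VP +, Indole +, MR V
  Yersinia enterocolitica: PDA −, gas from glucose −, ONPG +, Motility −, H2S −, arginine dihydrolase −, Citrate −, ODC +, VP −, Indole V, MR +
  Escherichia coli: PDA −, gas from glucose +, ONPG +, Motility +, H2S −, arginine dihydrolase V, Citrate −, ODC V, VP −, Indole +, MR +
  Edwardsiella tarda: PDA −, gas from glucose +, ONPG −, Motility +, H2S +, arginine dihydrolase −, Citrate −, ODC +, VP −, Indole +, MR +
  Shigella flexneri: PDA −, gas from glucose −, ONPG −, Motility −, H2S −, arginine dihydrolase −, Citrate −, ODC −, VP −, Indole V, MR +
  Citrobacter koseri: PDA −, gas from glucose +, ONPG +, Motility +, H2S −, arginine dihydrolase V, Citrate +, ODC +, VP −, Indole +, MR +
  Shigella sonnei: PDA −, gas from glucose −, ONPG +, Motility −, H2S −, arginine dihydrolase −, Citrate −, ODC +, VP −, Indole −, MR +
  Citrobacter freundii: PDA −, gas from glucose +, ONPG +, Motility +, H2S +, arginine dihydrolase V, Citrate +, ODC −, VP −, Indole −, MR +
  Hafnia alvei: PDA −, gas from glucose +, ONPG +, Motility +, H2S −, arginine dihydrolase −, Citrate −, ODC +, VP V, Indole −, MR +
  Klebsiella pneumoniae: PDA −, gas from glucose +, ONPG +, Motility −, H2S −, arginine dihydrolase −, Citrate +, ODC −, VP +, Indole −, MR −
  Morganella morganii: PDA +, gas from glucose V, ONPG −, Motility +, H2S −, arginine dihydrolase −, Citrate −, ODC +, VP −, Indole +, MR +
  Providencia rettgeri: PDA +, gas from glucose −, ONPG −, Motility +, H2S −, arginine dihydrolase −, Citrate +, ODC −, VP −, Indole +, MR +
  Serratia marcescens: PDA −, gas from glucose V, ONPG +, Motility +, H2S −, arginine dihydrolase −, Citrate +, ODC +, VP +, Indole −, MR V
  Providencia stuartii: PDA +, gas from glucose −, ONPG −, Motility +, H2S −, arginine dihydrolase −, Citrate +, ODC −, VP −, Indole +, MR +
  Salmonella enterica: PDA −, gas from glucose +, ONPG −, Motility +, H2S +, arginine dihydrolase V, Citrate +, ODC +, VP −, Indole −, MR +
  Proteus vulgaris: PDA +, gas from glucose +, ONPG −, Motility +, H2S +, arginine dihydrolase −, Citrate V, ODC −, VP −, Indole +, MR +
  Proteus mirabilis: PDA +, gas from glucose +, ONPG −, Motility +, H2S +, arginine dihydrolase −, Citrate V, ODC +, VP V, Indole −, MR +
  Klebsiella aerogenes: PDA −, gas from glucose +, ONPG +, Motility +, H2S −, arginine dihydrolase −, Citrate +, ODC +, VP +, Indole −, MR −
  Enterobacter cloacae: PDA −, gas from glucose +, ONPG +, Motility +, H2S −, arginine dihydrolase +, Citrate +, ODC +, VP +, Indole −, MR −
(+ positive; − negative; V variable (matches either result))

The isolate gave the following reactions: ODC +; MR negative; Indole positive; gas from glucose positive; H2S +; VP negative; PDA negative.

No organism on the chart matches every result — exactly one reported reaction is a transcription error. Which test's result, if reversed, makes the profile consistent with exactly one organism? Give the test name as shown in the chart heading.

As reported, no row in the chart matches all 7 reactions.
Reversing VP → still no organism matches.
Reversing Indole → still no organism matches.
Reversing PDA → still no organism matches.
Reversing MR (to +) → unique match: Edwardsiella tarda.
Reversing ODC → still no organism matches.
Reversing gas from glucose → still no organism matches.
Reversing H2S → still no organism matches.

MR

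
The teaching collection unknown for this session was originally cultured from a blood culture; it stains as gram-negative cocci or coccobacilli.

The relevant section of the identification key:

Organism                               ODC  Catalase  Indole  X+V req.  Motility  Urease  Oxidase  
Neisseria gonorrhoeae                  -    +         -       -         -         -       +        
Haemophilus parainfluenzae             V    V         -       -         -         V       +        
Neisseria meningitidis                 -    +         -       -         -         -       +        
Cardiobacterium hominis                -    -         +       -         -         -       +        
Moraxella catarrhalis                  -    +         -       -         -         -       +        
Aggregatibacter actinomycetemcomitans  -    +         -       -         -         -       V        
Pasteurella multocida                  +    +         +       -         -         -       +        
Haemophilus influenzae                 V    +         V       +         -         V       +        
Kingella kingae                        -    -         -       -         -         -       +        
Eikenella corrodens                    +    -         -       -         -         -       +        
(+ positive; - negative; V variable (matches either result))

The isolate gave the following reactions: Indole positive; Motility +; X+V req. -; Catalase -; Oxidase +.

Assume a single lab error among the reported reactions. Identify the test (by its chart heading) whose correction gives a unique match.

Motility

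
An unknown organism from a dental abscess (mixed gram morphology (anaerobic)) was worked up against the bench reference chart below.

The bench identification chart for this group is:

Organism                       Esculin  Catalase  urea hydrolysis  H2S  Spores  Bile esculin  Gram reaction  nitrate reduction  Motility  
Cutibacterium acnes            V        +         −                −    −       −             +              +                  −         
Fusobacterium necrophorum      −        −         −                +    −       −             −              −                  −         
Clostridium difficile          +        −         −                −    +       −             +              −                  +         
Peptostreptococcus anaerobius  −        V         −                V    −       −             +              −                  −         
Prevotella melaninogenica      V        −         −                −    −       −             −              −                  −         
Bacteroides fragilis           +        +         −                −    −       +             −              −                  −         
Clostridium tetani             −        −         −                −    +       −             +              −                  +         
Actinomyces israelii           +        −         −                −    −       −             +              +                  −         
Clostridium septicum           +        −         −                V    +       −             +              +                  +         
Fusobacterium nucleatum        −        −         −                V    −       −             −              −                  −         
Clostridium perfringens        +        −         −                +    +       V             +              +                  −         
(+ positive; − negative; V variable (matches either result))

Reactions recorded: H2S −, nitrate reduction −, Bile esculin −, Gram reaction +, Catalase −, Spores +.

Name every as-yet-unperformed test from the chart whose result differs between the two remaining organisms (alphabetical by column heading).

Spores +: excludes 7 organisms — 4 left.
Catalase −: all 4 remaining candidates are consistent.
H2S −: excludes Clostridium perfringens — 3 left.
Bile esculin −: all 3 remaining candidates are consistent.
Gram reaction +: all 3 remaining candidates are consistent.
nitrate reduction −: excludes Clostridium septicum — 2 left.
Two candidates remain: Clostridium difficile and Clostridium tetani.
  Esculin: Clostridium difficile +, Clostridium tetani − — discriminates.
  urea hydrolysis: − vs − — same for both, does not separate.
  Motility: + vs + — same for both, does not separate.

Esculin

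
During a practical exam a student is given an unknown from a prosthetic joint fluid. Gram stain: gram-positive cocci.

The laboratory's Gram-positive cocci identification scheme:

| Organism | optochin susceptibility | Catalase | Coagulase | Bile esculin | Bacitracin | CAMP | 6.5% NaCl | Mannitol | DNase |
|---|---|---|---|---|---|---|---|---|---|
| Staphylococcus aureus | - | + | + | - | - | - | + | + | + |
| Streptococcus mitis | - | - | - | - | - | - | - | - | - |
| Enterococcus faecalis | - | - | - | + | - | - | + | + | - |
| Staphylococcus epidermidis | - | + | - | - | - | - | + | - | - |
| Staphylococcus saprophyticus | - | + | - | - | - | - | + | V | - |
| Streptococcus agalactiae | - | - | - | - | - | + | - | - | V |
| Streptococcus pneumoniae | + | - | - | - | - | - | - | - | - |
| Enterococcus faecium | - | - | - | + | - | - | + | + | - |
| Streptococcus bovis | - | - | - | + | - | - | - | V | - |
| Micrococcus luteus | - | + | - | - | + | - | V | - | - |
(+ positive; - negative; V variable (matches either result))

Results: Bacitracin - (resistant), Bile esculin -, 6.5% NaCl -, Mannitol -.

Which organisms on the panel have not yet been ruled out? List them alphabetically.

Streptococcus agalactiae, Streptococcus mitis, Streptococcus pneumoniae

Mannitol -: excludes Staphylococcus aureus, Enterococcus faecalis, Enterococcus faecium — 7 left.
Bile esculin -: excludes Streptococcus bovis — 6 left.
6.5% NaCl -: excludes Staphylococcus epidermidis, Staphylococcus saprophyticus — 4 left.
Bacitracin -: excludes Micrococcus luteus — 3 left.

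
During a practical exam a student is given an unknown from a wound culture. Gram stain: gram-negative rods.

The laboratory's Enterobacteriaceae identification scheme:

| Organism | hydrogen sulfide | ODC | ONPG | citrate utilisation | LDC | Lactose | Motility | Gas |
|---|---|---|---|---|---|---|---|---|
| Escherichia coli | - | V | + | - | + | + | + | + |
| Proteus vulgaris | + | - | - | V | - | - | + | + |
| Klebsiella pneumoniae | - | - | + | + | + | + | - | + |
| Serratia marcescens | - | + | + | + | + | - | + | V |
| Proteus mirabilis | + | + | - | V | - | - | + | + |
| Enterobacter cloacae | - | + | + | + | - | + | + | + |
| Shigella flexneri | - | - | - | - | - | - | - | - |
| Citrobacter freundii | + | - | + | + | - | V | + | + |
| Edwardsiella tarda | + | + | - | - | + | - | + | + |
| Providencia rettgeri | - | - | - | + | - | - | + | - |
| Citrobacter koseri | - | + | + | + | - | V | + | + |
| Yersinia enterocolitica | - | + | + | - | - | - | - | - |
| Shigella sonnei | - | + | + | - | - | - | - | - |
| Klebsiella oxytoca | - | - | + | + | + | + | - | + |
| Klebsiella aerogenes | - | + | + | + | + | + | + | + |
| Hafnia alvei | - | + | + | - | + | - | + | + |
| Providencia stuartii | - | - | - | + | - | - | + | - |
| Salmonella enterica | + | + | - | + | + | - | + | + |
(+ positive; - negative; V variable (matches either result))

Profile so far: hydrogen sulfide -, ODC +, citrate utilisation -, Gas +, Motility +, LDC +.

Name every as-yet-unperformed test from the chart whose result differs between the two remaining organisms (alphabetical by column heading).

Lactose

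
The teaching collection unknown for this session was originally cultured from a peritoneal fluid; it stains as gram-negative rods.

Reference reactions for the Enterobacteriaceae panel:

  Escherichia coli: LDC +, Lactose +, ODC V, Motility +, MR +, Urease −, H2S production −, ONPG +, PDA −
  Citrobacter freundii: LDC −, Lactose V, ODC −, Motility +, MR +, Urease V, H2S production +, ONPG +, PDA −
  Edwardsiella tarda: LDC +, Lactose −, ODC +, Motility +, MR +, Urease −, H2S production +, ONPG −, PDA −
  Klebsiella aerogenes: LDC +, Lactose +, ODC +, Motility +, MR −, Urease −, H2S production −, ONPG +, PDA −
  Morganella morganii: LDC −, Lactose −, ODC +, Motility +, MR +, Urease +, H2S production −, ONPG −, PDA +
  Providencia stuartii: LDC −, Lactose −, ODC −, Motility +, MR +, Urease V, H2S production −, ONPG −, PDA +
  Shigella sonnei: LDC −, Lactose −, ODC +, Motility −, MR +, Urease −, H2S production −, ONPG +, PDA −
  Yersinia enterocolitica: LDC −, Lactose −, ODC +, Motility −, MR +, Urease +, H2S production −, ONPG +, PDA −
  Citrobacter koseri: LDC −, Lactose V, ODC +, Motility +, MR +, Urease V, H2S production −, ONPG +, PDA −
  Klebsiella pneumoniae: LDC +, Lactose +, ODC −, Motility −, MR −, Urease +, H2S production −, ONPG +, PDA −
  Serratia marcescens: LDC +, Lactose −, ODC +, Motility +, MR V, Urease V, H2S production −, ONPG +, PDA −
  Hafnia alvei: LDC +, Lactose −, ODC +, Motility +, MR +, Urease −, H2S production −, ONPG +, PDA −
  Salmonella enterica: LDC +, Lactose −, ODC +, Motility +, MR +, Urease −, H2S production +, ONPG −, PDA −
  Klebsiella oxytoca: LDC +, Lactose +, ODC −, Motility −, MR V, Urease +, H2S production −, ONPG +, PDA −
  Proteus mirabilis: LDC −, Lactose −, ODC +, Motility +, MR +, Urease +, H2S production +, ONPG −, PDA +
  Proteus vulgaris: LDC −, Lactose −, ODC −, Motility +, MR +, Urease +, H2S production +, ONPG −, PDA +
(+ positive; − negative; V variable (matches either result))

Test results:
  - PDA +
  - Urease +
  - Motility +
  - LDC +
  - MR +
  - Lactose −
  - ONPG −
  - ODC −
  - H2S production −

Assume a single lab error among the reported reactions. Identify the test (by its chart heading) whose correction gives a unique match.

As reported, no row in the chart matches all 9 reactions.
Reversing ONPG → still no organism matches.
Reversing Motility → still no organism matches.
Reversing PDA → still no organism matches.
Reversing Urease → still no organism matches.
Reversing MR → still no organism matches.
Reversing Lactose → still no organism matches.
Reversing ODC → still no organism matches.
Reversing LDC (to −) → unique match: Providencia stuartii.
Reversing H2S production → still no organism matches.

LDC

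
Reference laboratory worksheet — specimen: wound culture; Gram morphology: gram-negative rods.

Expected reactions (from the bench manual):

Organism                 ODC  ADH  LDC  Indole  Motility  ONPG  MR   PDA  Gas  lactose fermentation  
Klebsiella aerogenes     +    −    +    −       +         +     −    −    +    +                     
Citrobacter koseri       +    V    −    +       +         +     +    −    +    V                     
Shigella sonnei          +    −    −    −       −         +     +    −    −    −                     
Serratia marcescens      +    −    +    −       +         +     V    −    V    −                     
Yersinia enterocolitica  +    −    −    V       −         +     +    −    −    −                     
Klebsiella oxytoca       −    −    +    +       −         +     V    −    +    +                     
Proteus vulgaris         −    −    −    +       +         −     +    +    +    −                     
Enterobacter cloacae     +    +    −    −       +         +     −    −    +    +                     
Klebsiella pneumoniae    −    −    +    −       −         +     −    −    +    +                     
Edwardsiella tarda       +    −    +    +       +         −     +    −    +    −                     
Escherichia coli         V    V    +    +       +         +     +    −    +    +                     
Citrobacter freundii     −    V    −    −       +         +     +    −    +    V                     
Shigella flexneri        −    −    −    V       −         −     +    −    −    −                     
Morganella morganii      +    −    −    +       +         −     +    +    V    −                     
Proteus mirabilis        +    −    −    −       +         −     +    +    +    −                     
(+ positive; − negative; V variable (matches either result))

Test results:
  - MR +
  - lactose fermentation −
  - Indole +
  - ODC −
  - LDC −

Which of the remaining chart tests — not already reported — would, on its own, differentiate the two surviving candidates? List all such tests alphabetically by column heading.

Gas, Motility, PDA

LDC −: excludes 6 organisms — 9 left.
ODC −: excludes 6 organisms — 3 left.
lactose fermentation −: all 3 remaining candidates are consistent.
MR +: all 3 remaining candidates are consistent.
Indole +: excludes Citrobacter freundii — 2 left.
Two candidates remain: Proteus vulgaris and Shigella flexneri.
  ADH: − vs − — same for both, does not separate.
  Motility: Proteus vulgaris +, Shigella flexneri − — discriminates.
  ONPG: − vs − — same for both, does not separate.
  PDA: Proteus vulgaris +, Shigella flexneri − — discriminates.
  Gas: Proteus vulgaris +, Shigella flexneri − — discriminates.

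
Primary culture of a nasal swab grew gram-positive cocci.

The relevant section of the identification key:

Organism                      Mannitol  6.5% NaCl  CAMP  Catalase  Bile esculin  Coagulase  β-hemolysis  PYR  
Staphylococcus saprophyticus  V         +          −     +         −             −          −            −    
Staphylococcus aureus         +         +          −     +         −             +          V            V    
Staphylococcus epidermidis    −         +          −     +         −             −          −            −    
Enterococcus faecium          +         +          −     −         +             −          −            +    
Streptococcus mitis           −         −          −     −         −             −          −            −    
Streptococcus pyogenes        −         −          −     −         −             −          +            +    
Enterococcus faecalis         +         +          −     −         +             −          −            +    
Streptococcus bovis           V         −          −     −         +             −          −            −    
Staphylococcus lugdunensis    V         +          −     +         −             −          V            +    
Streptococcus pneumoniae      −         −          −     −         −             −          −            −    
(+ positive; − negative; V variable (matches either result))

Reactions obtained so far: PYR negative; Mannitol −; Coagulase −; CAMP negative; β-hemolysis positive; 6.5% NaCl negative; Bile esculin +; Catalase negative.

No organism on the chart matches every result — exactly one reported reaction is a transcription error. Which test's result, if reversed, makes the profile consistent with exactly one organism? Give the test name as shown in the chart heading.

β-hemolysis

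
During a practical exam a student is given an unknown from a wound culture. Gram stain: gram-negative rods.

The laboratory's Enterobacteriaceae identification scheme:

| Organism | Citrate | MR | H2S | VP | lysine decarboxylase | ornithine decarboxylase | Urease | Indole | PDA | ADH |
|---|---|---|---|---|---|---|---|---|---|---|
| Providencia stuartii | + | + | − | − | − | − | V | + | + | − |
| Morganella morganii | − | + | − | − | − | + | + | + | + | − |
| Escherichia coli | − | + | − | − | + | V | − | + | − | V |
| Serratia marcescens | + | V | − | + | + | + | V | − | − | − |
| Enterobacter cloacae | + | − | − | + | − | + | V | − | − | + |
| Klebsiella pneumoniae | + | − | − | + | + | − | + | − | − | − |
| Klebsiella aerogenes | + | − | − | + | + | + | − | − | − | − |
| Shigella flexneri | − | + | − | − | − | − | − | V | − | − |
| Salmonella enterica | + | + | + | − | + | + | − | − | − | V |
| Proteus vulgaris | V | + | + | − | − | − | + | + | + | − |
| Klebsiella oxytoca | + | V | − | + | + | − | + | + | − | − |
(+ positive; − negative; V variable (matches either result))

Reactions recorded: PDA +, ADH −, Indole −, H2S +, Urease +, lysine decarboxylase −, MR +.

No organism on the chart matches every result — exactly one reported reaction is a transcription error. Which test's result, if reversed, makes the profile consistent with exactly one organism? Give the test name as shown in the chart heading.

As reported, no row in the chart matches all 7 reactions.
Reversing MR → still no organism matches.
Reversing H2S → still no organism matches.
Reversing lysine decarboxylase → still no organism matches.
Reversing Urease → still no organism matches.
Reversing Indole (to +) → unique match: Proteus vulgaris.
Reversing PDA → still no organism matches.
Reversing ADH → still no organism matches.

Indole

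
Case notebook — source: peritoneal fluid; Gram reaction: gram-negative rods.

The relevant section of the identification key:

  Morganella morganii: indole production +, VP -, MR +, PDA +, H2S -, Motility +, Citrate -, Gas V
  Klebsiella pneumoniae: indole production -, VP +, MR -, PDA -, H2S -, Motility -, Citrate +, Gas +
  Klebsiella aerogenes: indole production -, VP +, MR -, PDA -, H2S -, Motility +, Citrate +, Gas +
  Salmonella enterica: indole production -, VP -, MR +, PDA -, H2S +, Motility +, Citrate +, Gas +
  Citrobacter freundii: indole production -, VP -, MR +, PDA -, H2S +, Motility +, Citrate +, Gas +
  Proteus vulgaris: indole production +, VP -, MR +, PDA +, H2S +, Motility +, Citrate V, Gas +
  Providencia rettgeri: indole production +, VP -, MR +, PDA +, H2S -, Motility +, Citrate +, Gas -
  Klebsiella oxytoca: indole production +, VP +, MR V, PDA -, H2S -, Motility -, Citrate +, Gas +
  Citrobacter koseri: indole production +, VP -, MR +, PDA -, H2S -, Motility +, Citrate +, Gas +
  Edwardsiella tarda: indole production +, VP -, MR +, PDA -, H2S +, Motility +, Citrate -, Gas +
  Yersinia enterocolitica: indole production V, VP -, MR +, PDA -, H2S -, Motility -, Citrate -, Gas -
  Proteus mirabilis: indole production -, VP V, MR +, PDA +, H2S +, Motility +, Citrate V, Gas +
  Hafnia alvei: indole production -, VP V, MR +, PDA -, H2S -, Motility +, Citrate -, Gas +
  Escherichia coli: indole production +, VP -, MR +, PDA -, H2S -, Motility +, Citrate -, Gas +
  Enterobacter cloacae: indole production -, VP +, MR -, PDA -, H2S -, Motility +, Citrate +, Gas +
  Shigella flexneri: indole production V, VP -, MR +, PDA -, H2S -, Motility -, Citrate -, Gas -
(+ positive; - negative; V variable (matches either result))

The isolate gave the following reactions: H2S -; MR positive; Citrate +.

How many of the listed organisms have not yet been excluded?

Citrate +: excludes 6 organisms — 10 left.
H2S -: excludes Salmonella enterica, Citrobacter freundii, Proteus vulgaris, Proteus mirabilis — 6 left.
MR +: excludes Klebsiella pneumoniae, Klebsiella aerogenes, Enterobacter cloacae — 3 left.
Still consistent: Citrobacter koseri, Klebsiella oxytoca, Providencia rettgeri.

3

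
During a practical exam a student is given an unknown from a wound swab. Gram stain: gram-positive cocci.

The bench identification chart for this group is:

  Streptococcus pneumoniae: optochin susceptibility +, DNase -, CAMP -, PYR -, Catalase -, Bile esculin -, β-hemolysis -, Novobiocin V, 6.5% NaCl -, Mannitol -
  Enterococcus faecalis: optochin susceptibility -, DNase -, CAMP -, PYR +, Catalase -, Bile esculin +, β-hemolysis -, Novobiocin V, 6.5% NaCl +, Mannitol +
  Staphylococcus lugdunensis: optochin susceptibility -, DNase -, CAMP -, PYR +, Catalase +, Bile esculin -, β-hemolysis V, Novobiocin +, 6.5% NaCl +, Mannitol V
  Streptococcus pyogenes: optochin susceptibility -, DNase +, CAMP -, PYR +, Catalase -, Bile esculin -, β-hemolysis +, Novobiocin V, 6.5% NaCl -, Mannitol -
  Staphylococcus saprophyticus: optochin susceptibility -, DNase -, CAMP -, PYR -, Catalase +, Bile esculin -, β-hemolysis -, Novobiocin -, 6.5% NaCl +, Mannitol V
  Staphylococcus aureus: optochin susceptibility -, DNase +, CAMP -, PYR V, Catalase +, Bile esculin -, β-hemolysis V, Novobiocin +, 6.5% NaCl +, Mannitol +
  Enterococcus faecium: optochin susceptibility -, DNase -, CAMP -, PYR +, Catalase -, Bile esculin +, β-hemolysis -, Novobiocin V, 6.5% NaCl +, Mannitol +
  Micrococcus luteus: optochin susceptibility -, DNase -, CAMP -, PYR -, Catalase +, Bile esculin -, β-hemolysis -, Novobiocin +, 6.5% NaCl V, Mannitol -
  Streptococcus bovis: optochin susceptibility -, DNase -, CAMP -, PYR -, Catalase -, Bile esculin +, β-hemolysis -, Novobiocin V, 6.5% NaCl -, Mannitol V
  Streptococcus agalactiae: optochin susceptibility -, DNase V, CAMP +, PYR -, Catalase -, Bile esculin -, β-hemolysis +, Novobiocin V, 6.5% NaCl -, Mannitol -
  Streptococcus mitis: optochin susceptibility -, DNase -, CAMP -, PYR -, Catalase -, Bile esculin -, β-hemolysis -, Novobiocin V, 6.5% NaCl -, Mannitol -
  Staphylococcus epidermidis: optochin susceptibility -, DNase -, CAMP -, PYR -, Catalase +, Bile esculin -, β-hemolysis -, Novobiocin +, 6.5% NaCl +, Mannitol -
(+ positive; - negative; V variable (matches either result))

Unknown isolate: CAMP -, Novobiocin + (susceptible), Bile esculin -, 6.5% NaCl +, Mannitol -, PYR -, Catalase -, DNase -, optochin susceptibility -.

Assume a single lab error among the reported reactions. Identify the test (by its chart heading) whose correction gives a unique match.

6.5% NaCl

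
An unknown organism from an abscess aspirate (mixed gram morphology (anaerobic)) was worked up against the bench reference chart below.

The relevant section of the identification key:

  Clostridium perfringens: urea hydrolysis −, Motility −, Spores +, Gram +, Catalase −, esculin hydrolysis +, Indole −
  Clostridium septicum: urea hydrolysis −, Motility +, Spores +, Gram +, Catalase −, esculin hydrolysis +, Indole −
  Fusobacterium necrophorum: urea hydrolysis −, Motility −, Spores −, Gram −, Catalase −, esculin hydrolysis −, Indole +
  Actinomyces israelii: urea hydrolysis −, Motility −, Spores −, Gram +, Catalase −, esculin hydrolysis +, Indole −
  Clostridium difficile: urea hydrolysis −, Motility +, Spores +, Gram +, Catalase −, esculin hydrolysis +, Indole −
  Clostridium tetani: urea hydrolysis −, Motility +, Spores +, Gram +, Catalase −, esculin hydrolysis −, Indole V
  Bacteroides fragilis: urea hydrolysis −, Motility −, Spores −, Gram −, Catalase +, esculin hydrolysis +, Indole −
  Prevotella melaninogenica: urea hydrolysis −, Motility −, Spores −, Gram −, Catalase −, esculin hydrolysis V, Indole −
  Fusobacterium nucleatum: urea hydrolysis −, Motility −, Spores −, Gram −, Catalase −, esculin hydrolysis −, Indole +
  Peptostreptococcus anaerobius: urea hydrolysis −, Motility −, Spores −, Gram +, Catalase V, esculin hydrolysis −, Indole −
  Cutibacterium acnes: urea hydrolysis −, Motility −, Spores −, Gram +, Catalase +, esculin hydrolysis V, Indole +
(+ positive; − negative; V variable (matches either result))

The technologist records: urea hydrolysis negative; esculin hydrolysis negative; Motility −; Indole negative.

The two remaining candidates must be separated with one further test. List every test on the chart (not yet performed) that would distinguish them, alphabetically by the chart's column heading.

Indole −: excludes Fusobacterium necrophorum, Fusobacterium nucleatum, Cutibacterium acnes — 8 left.
esculin hydrolysis −: excludes 5 organisms — 3 left.
urea hydrolysis −: all 3 remaining candidates are consistent.
Motility −: excludes Clostridium tetani — 2 left.
Two candidates remain: Peptostreptococcus anaerobius and Prevotella melaninogenica.
  Spores: − vs − — same for both, does not separate.
  Gram: Peptostreptococcus anaerobius +, Prevotella melaninogenica − — discriminates.
  Catalase: V vs − — variable for at least one, does not separate.

Gram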